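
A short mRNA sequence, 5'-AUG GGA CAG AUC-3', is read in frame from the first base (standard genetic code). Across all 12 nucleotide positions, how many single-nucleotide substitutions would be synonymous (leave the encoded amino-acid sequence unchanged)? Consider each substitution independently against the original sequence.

6

Codon 1 (AUG, Met): 0 synonymous substitutions.
Codon 2 (GGA, Gly): 3 synonymous substitutions.
Codon 3 (CAG, Gln): 1 synonymous substitution.
Codon 4 (AUC, Ile): 2 synonymous substitutions.
Total: 0 + 3 + 1 + 2 = 6.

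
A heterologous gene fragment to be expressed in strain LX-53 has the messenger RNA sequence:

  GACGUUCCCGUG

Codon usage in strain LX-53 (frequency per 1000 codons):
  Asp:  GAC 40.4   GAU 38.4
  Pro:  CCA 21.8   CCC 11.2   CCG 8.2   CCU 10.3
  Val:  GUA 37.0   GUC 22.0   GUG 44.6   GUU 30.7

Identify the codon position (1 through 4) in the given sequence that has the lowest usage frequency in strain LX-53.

3

Codon 1 GAC (Asp): 40.4 per 1000.
Codon 2 GUU (Val): 30.7 per 1000.
Codon 3 CCC (Pro): 11.2 per 1000.
Codon 4 GUG (Val): 44.6 per 1000.
Lowest frequency is 11.2 at codon 3.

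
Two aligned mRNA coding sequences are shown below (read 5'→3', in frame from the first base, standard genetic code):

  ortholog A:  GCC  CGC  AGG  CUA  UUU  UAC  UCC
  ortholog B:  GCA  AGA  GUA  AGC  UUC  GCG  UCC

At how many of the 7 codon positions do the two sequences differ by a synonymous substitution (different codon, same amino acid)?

3

Codon 1: GCC Ala / GCA Ala — synonymous.
Codon 2: CGC Arg / AGA Arg — synonymous.
Codon 3: AGG Arg / GUA Val — nonsynonymous.
Codon 4: CUA Leu / AGC Ser — nonsynonymous.
Codon 5: UUU Phe / UUC Phe — synonymous.
Codon 6: UAC Tyr / GCG Ala — nonsynonymous.
Codon 7: UCC Ser / UCC Ser — identical.
Synonymous differences: 3.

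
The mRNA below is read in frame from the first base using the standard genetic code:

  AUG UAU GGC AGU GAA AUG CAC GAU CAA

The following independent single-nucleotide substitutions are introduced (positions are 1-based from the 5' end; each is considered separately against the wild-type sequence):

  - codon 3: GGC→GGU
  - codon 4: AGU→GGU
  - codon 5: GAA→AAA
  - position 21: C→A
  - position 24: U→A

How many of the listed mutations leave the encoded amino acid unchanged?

1

Codon 3: GGC (Gly) → GGU (Gly) — synonymous.
Codon 4: AGU (Ser) → GGU (Gly) — missense.
Codon 5: GAA (Glu) → AAA (Lys) — missense.
Codon 7: CAC (His) → CAA (Gln) — missense.
Codon 8: GAU (Asp) → GAA (Glu) — missense.
Synonymous: 1 of 5.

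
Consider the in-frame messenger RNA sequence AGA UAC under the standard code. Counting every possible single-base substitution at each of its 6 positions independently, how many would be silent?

3

Codon 1 (AGA, Arg): 2 synonymous substitutions.
Codon 2 (UAC, Tyr): 1 synonymous substitution.
Total: 2 + 1 = 3.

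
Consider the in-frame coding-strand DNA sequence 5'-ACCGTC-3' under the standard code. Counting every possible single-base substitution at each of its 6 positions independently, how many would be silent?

6

Codon 1 (ACC, Thr): 3 synonymous substitutions.
Codon 2 (GTC, Val): 3 synonymous substitutions.
Total: 3 + 3 = 6.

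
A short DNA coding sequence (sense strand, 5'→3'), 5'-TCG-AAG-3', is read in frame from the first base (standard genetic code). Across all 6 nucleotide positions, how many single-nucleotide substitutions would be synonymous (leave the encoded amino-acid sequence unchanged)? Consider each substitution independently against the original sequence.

Codon 1 (TCG, Ser): 3 synonymous substitutions.
Codon 2 (AAG, Lys): 1 synonymous substitution.
Total: 3 + 1 = 4.

4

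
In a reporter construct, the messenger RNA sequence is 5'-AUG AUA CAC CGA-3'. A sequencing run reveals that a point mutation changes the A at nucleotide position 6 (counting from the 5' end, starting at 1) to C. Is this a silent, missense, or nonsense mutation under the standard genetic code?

silent

Position 6 falls in codon 2: AUA → Ile.
After the substitution the codon is AUC → Ile.
Both encode Ile, so the change is synonymous.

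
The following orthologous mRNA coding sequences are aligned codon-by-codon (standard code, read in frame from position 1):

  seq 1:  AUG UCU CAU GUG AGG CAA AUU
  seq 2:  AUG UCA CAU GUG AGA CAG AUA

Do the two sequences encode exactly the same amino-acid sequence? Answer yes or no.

Codon 1: AUG Met / AUG Met — identical.
Codon 2: UCU Ser / UCA Ser — synonymous.
Codon 3: CAU His / CAU His — identical.
Codon 4: GUG Val / GUG Val — identical.
Codon 5: AGG Arg / AGA Arg — synonymous.
Codon 6: CAA Gln / CAG Gln — synonymous.
Codon 7: AUU Ile / AUA Ile — synonymous.
Nonsynonymous differences: 0 → same protein.

yes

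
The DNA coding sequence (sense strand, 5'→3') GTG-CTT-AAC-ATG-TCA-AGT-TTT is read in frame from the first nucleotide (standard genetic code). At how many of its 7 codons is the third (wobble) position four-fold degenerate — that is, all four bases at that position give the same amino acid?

Codon 1 GTG (Val): third position 4-fold.
Codon 2 CTT (Leu): third position 4-fold.
Codon 3 AAC (Asn): third position 2-fold.
Codon 4 ATG (Met): third position 1-fold.
Codon 5 TCA (Ser): third position 4-fold.
Codon 6 AGT (Ser): third position 2-fold.
Codon 7 TTT (Phe): third position 2-fold.
Four-fold degenerate third positions: 3.

3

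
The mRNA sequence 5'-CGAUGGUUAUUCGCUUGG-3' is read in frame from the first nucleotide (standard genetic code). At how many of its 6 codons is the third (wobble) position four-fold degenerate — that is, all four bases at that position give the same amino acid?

Codon 1 CGA (Arg): third position 4-fold.
Codon 2 UGG (Trp): third position 1-fold.
Codon 3 UUA (Leu): third position 2-fold.
Codon 4 UUC (Phe): third position 2-fold.
Codon 5 GCU (Ala): third position 4-fold.
Codon 6 UGG (Trp): third position 1-fold.
Four-fold degenerate third positions: 2.

2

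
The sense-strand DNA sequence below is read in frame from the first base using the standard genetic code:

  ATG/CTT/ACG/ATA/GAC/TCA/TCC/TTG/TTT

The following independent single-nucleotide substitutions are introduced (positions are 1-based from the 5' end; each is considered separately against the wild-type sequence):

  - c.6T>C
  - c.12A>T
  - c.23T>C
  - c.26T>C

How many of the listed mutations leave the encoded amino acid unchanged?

2

Codon 2: CTT (Leu) → CTC (Leu) — synonymous.
Codon 4: ATA (Ile) → ATT (Ile) — synonymous.
Codon 8: TTG (Leu) → TCG (Ser) — missense.
Codon 9: TTT (Phe) → TCT (Ser) — missense.
Synonymous: 2 of 4.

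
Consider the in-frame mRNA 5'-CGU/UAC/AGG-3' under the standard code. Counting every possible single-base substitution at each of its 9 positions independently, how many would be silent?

Codon 1 (CGU, Arg): 3 synonymous substitutions.
Codon 2 (UAC, Tyr): 1 synonymous substitution.
Codon 3 (AGG, Arg): 2 synonymous substitutions.
Total: 3 + 1 + 2 = 6.

6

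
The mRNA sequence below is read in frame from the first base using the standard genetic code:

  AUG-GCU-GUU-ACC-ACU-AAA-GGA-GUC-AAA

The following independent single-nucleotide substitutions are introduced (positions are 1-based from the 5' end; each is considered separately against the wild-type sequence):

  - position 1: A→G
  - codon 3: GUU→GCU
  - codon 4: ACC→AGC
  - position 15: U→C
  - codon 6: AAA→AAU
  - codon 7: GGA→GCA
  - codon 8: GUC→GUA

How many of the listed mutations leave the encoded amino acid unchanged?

Codon 1: AUG (Met) → GUG (Val) — missense.
Codon 3: GUU (Val) → GCU (Ala) — missense.
Codon 4: ACC (Thr) → AGC (Ser) — missense.
Codon 5: ACU (Thr) → ACC (Thr) — synonymous.
Codon 6: AAA (Lys) → AAU (Asn) — missense.
Codon 7: GGA (Gly) → GCA (Ala) — missense.
Codon 8: GUC (Val) → GUA (Val) — synonymous.
Synonymous: 2 of 7.

2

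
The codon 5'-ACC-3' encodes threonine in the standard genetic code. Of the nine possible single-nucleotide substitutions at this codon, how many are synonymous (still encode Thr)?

3

Position 1: none → 0 synonymous.
Position 2: none → 0 synonymous.
Position 3: ACU, ACA, ACG → 3 synonymous.
Total: 0 + 0 + 3 = 3.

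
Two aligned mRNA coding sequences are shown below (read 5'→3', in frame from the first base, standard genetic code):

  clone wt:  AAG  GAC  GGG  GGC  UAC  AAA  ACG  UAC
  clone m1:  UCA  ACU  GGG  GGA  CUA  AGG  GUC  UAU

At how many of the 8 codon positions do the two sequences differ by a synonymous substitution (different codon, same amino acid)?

Codon 1: AAG Lys / UCA Ser — nonsynonymous.
Codon 2: GAC Asp / ACU Thr — nonsynonymous.
Codon 3: GGG Gly / GGG Gly — identical.
Codon 4: GGC Gly / GGA Gly — synonymous.
Codon 5: UAC Tyr / CUA Leu — nonsynonymous.
Codon 6: AAA Lys / AGG Arg — nonsynonymous.
Codon 7: ACG Thr / GUC Val — nonsynonymous.
Codon 8: UAC Tyr / UAU Tyr — synonymous.
Synonymous differences: 2.

2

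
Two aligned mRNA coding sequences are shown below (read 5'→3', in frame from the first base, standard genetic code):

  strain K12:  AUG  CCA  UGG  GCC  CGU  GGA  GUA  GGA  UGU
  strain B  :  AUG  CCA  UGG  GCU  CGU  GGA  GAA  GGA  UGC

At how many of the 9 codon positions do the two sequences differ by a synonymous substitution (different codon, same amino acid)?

2

Codon 1: AUG Met / AUG Met — identical.
Codon 2: CCA Pro / CCA Pro — identical.
Codon 3: UGG Trp / UGG Trp — identical.
Codon 4: GCC Ala / GCU Ala — synonymous.
Codon 5: CGU Arg / CGU Arg — identical.
Codon 6: GGA Gly / GGA Gly — identical.
Codon 7: GUA Val / GAA Glu — nonsynonymous.
Codon 8: GGA Gly / GGA Gly — identical.
Codon 9: UGU Cys / UGC Cys — synonymous.
Synonymous differences: 2.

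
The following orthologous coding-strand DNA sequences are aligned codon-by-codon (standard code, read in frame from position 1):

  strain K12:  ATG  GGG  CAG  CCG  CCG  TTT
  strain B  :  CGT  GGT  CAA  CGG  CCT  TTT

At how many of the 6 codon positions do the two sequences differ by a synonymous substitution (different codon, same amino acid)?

3

Codon 1: ATG Met / CGT Arg — nonsynonymous.
Codon 2: GGG Gly / GGT Gly — synonymous.
Codon 3: CAG Gln / CAA Gln — synonymous.
Codon 4: CCG Pro / CGG Arg — nonsynonymous.
Codon 5: CCG Pro / CCT Pro — synonymous.
Codon 6: TTT Phe / TTT Phe — identical.
Synonymous differences: 3.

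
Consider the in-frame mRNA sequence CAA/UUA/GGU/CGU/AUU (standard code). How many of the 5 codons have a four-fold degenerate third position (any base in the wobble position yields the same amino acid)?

2

Codon 1 CAA (Gln): third position 2-fold.
Codon 2 UUA (Leu): third position 2-fold.
Codon 3 GGU (Gly): third position 4-fold.
Codon 4 CGU (Arg): third position 4-fold.
Codon 5 AUU (Ile): third position 3-fold.
Four-fold degenerate third positions: 2.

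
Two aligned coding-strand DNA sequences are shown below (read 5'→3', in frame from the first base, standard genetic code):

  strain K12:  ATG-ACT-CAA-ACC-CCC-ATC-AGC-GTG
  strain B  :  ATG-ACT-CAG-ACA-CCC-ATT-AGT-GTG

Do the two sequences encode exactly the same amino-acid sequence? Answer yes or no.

yes

Codon 1: ATG Met / ATG Met — identical.
Codon 2: ACT Thr / ACT Thr — identical.
Codon 3: CAA Gln / CAG Gln — synonymous.
Codon 4: ACC Thr / ACA Thr — synonymous.
Codon 5: CCC Pro / CCC Pro — identical.
Codon 6: ATC Ile / ATT Ile — synonymous.
Codon 7: AGC Ser / AGT Ser — synonymous.
Codon 8: GTG Val / GTG Val — identical.
Nonsynonymous differences: 0 → same protein.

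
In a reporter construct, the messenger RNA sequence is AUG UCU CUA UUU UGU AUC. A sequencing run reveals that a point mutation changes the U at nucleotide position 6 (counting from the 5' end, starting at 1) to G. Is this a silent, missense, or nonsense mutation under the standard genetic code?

Position 6 falls in codon 2: UCU → Ser.
After the substitution the codon is UCG → Ser.
Both encode Ser, so the change is synonymous.

silent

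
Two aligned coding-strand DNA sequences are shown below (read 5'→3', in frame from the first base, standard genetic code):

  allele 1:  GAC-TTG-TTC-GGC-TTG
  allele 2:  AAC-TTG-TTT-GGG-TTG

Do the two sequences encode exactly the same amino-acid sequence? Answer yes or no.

Codon 1: GAC Asp / AAC Asn — nonsynonymous.
Codon 2: TTG Leu / TTG Leu — identical.
Codon 3: TTC Phe / TTT Phe — synonymous.
Codon 4: GGC Gly / GGG Gly — synonymous.
Codon 5: TTG Leu / TTG Leu — identical.
Nonsynonymous differences: 1 → different protein.

no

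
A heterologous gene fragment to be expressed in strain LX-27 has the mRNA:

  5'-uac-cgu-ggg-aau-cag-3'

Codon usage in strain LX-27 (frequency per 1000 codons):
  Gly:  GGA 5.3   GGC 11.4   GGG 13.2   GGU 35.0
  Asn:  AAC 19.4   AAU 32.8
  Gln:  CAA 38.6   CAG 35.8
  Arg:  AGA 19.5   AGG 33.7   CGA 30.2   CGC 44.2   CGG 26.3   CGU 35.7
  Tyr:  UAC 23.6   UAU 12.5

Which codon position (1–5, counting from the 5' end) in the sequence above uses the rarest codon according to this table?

3

Codon 1 UAC (Tyr): 23.6 per 1000.
Codon 2 CGU (Arg): 35.7 per 1000.
Codon 3 GGG (Gly): 13.2 per 1000.
Codon 4 AAU (Asn): 32.8 per 1000.
Codon 5 CAG (Gln): 35.8 per 1000.
Lowest frequency is 13.2 at codon 3.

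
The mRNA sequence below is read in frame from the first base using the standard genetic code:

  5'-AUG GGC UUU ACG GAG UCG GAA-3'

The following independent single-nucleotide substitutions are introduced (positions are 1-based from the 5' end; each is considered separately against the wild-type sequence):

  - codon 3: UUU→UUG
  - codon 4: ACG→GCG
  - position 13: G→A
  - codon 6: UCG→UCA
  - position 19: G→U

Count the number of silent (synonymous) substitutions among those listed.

Codon 3: UUU (Phe) → UUG (Leu) — missense.
Codon 4: ACG (Thr) → GCG (Ala) — missense.
Codon 5: GAG (Glu) → AAG (Lys) — missense.
Codon 6: UCG (Ser) → UCA (Ser) — synonymous.
Codon 7: GAA (Glu) → UAA (Stop) — nonsense.
Synonymous: 1 of 5.

1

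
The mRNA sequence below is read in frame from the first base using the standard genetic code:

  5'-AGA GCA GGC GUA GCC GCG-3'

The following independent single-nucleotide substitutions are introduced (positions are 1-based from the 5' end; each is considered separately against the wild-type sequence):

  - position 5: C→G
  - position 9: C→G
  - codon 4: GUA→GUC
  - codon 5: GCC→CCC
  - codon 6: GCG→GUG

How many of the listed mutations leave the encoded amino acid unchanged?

Codon 2: GCA (Ala) → GGA (Gly) — missense.
Codon 3: GGC (Gly) → GGG (Gly) — synonymous.
Codon 4: GUA (Val) → GUC (Val) — synonymous.
Codon 5: GCC (Ala) → CCC (Pro) — missense.
Codon 6: GCG (Ala) → GUG (Val) — missense.
Synonymous: 2 of 5.

2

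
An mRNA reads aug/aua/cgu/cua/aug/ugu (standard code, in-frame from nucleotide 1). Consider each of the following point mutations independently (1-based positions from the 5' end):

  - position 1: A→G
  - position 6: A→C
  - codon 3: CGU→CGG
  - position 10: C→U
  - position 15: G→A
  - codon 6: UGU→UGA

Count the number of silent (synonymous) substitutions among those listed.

3

Codon 1: AUG (Met) → GUG (Val) — missense.
Codon 2: AUA (Ile) → AUC (Ile) — synonymous.
Codon 3: CGU (Arg) → CGG (Arg) — synonymous.
Codon 4: CUA (Leu) → UUA (Leu) — synonymous.
Codon 5: AUG (Met) → AUA (Ile) — missense.
Codon 6: UGU (Cys) → UGA (Stop) — nonsense.
Synonymous: 3 of 6.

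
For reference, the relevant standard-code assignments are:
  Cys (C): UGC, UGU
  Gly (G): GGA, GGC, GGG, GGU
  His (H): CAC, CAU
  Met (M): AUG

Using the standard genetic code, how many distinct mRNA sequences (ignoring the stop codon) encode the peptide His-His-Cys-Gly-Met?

32

His: 2 codons.
His: 2 codons.
Cys: 2 codons.
Gly: 4 codons.
Met: 1 codon.
2 × 2 × 2 × 4 × 1 = 32.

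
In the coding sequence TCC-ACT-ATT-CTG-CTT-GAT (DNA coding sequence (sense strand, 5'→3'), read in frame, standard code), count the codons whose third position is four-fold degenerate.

Codon 1 TCC (Ser): third position 4-fold.
Codon 2 ACT (Thr): third position 4-fold.
Codon 3 ATT (Ile): third position 3-fold.
Codon 4 CTG (Leu): third position 4-fold.
Codon 5 CTT (Leu): third position 4-fold.
Codon 6 GAT (Asp): third position 2-fold.
Four-fold degenerate third positions: 4.

4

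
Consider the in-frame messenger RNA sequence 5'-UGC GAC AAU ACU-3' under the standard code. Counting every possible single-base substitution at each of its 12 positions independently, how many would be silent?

Codon 1 (UGC, Cys): 1 synonymous substitution.
Codon 2 (GAC, Asp): 1 synonymous substitution.
Codon 3 (AAU, Asn): 1 synonymous substitution.
Codon 4 (ACU, Thr): 3 synonymous substitutions.
Total: 1 + 1 + 1 + 3 = 6.

6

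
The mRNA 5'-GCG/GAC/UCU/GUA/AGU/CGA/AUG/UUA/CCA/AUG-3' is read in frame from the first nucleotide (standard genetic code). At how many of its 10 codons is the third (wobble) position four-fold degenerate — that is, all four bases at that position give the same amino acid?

5

Codon 1 GCG (Ala): third position 4-fold.
Codon 2 GAC (Asp): third position 2-fold.
Codon 3 UCU (Ser): third position 4-fold.
Codon 4 GUA (Val): third position 4-fold.
Codon 5 AGU (Ser): third position 2-fold.
Codon 6 CGA (Arg): third position 4-fold.
Codon 7 AUG (Met): third position 1-fold.
Codon 8 UUA (Leu): third position 2-fold.
Codon 9 CCA (Pro): third position 4-fold.
Codon 10 AUG (Met): third position 1-fold.
Four-fold degenerate third positions: 5.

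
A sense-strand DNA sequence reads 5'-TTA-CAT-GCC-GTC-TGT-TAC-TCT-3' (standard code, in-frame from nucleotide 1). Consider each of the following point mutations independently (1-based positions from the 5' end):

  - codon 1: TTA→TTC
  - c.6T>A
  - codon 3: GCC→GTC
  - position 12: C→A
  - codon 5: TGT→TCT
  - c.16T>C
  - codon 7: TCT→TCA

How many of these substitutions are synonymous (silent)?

2

Codon 1: TTA (Leu) → TTC (Phe) — missense.
Codon 2: CAT (His) → CAA (Gln) — missense.
Codon 3: GCC (Ala) → GTC (Val) — missense.
Codon 4: GTC (Val) → GTA (Val) — synonymous.
Codon 5: TGT (Cys) → TCT (Ser) — missense.
Codon 6: TAC (Tyr) → CAC (His) — missense.
Codon 7: TCT (Ser) → TCA (Ser) — synonymous.
Synonymous: 2 of 7.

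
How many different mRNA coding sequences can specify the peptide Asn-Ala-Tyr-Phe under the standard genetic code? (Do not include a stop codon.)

Asn: 2 codons.
Ala: 4 codons.
Tyr: 2 codons.
Phe: 2 codons.
2 × 4 × 2 × 2 = 32.

32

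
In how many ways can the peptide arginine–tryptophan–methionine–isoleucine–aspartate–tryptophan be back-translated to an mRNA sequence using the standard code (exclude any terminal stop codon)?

36

Arg: 6 codons.
Trp: 1 codon.
Met: 1 codon.
Ile: 3 codons.
Asp: 2 codons.
Trp: 1 codon.
6 × 1 × 1 × 3 × 2 × 1 = 36.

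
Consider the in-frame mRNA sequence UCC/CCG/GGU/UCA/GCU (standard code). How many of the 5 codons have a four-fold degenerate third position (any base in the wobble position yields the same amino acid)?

5

Codon 1 UCC (Ser): third position 4-fold.
Codon 2 CCG (Pro): third position 4-fold.
Codon 3 GGU (Gly): third position 4-fold.
Codon 4 UCA (Ser): third position 4-fold.
Codon 5 GCU (Ala): third position 4-fold.
Four-fold degenerate third positions: 5.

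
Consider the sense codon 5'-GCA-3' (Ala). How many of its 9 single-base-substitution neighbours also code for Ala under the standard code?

3

Position 1: none → 0 synonymous.
Position 2: none → 0 synonymous.
Position 3: GCU, GCC, GCG → 3 synonymous.
Total: 0 + 0 + 3 = 3.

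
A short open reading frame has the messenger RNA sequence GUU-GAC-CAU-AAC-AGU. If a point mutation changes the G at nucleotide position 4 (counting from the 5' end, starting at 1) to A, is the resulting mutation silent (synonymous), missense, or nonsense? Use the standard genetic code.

Position 4 falls in codon 2: GAC → Asp.
After the substitution the codon is AAC → Asn.
Asp ≠ Asn, so this is a missense mutation.

missense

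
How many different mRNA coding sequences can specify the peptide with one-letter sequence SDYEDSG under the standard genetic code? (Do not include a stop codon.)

2304

Ser: 6 codons.
Asp: 2 codons.
Tyr: 2 codons.
Glu: 2 codons.
Asp: 2 codons.
Ser: 6 codons.
Gly: 4 codons.
6 × 2 × 2 × 2 × 2 × 6 × 4 = 2304.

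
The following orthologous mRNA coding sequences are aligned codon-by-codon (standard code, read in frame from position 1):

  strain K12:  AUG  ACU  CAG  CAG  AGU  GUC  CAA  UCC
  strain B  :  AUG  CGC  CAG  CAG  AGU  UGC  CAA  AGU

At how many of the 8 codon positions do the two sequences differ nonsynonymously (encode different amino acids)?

Codon 1: AUG Met / AUG Met — identical.
Codon 2: ACU Thr / CGC Arg — nonsynonymous.
Codon 3: CAG Gln / CAG Gln — identical.
Codon 4: CAG Gln / CAG Gln — identical.
Codon 5: AGU Ser / AGU Ser — identical.
Codon 6: GUC Val / UGC Cys — nonsynonymous.
Codon 7: CAA Gln / CAA Gln — identical.
Codon 8: UCC Ser / AGU Ser — synonymous.
Nonsynonymous differences: 2.

2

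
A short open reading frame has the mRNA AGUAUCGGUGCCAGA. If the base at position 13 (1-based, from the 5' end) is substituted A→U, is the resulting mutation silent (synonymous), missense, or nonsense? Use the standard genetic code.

Position 13 falls in codon 5: AGA → Arg.
After the substitution the codon is UGA → Stop.
The new codon is a stop codon, so this is a nonsense mutation.

nonsense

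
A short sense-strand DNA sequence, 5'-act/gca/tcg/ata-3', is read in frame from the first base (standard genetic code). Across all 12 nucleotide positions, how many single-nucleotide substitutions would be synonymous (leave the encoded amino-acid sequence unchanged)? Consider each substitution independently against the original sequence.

Codon 1 (ACT, Thr): 3 synonymous substitutions.
Codon 2 (GCA, Ala): 3 synonymous substitutions.
Codon 3 (TCG, Ser): 3 synonymous substitutions.
Codon 4 (ATA, Ile): 2 synonymous substitutions.
Total: 3 + 3 + 3 + 2 = 11.

11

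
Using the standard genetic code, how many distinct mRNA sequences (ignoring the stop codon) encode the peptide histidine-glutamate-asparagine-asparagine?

16

His: 2 codons.
Glu: 2 codons.
Asn: 2 codons.
Asn: 2 codons.
2 × 2 × 2 × 2 = 16.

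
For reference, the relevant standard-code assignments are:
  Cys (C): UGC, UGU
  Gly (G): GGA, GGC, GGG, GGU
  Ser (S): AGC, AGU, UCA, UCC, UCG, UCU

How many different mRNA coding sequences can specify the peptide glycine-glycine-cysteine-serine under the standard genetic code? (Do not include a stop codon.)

192

Gly: 4 codons.
Gly: 4 codons.
Cys: 2 codons.
Ser: 6 codons.
4 × 4 × 2 × 6 = 192.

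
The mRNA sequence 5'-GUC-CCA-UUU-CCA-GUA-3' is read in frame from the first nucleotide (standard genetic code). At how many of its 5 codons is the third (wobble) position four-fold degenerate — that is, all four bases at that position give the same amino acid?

4

Codon 1 GUC (Val): third position 4-fold.
Codon 2 CCA (Pro): third position 4-fold.
Codon 3 UUU (Phe): third position 2-fold.
Codon 4 CCA (Pro): third position 4-fold.
Codon 5 GUA (Val): third position 4-fold.
Four-fold degenerate third positions: 4.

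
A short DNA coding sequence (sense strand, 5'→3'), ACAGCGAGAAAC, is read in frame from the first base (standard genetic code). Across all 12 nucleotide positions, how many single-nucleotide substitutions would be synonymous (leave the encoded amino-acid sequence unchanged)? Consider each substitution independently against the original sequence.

Codon 1 (ACA, Thr): 3 synonymous substitutions.
Codon 2 (GCG, Ala): 3 synonymous substitutions.
Codon 3 (AGA, Arg): 2 synonymous substitutions.
Codon 4 (AAC, Asn): 1 synonymous substitution.
Total: 3 + 3 + 2 + 1 = 9.

9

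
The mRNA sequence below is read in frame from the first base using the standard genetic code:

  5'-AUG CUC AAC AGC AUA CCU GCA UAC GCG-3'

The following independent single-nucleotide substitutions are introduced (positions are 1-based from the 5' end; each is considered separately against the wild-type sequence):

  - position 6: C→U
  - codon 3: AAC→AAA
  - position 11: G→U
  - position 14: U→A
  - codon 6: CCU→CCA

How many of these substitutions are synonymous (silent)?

Codon 2: CUC (Leu) → CUU (Leu) — synonymous.
Codon 3: AAC (Asn) → AAA (Lys) — missense.
Codon 4: AGC (Ser) → AUC (Ile) — missense.
Codon 5: AUA (Ile) → AAA (Lys) — missense.
Codon 6: CCU (Pro) → CCA (Pro) — synonymous.
Synonymous: 2 of 5.

2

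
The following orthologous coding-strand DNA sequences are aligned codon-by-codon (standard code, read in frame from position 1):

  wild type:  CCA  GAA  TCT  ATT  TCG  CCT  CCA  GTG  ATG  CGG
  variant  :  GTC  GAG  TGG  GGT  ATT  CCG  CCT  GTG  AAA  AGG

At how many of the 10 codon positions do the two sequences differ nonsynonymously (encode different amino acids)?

5

Codon 1: CCA Pro / GTC Val — nonsynonymous.
Codon 2: GAA Glu / GAG Glu — synonymous.
Codon 3: TCT Ser / TGG Trp — nonsynonymous.
Codon 4: ATT Ile / GGT Gly — nonsynonymous.
Codon 5: TCG Ser / ATT Ile — nonsynonymous.
Codon 6: CCT Pro / CCG Pro — synonymous.
Codon 7: CCA Pro / CCT Pro — synonymous.
Codon 8: GTG Val / GTG Val — identical.
Codon 9: ATG Met / AAA Lys — nonsynonymous.
Codon 10: CGG Arg / AGG Arg — synonymous.
Nonsynonymous differences: 5.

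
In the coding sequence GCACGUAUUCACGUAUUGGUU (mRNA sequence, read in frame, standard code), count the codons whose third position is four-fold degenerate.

Codon 1 GCA (Ala): third position 4-fold.
Codon 2 CGU (Arg): third position 4-fold.
Codon 3 AUU (Ile): third position 3-fold.
Codon 4 CAC (His): third position 2-fold.
Codon 5 GUA (Val): third position 4-fold.
Codon 6 UUG (Leu): third position 2-fold.
Codon 7 GUU (Val): third position 4-fold.
Four-fold degenerate third positions: 4.

4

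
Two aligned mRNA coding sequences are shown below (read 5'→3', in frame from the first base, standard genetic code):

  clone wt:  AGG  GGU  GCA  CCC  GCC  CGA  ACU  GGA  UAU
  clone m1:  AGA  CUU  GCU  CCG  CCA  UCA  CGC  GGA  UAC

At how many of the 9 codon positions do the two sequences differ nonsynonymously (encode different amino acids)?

Codon 1: AGG Arg / AGA Arg — synonymous.
Codon 2: GGU Gly / CUU Leu — nonsynonymous.
Codon 3: GCA Ala / GCU Ala — synonymous.
Codon 4: CCC Pro / CCG Pro — synonymous.
Codon 5: GCC Ala / CCA Pro — nonsynonymous.
Codon 6: CGA Arg / UCA Ser — nonsynonymous.
Codon 7: ACU Thr / CGC Arg — nonsynonymous.
Codon 8: GGA Gly / GGA Gly — identical.
Codon 9: UAU Tyr / UAC Tyr — synonymous.
Nonsynonymous differences: 4.

4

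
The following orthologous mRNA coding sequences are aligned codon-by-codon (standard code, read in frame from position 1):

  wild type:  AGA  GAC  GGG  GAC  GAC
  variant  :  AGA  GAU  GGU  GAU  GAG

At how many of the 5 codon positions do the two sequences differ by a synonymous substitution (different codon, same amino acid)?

Codon 1: AGA Arg / AGA Arg — identical.
Codon 2: GAC Asp / GAU Asp — synonymous.
Codon 3: GGG Gly / GGU Gly — synonymous.
Codon 4: GAC Asp / GAU Asp — synonymous.
Codon 5: GAC Asp / GAG Glu — nonsynonymous.
Synonymous differences: 3.

3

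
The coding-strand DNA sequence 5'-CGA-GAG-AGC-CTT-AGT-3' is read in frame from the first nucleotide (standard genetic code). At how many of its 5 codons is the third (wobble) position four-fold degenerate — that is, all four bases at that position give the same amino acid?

2

Codon 1 CGA (Arg): third position 4-fold.
Codon 2 GAG (Glu): third position 2-fold.
Codon 3 AGC (Ser): third position 2-fold.
Codon 4 CTT (Leu): third position 4-fold.
Codon 5 AGT (Ser): third position 2-fold.
Four-fold degenerate third positions: 2.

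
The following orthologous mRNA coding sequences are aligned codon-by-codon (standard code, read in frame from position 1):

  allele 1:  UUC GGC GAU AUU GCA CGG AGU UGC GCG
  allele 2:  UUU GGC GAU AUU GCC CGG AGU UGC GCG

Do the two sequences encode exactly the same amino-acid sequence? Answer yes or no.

Codon 1: UUC Phe / UUU Phe — synonymous.
Codon 2: GGC Gly / GGC Gly — identical.
Codon 3: GAU Asp / GAU Asp — identical.
Codon 4: AUU Ile / AUU Ile — identical.
Codon 5: GCA Ala / GCC Ala — synonymous.
Codon 6: CGG Arg / CGG Arg — identical.
Codon 7: AGU Ser / AGU Ser — identical.
Codon 8: UGC Cys / UGC Cys — identical.
Codon 9: GCG Ala / GCG Ala — identical.
Nonsynonymous differences: 0 → same protein.

yes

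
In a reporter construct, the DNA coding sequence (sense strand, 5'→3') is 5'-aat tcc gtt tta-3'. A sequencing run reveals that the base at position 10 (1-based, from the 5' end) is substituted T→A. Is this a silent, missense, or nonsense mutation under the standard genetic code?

Position 10 falls in codon 4: TTA → Leu.
After the substitution the codon is ATA → Ile.
Leu ≠ Ile, so this is a missense mutation.

missense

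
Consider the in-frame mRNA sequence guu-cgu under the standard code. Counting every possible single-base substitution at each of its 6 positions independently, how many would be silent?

6

Codon 1 (GUU, Val): 3 synonymous substitutions.
Codon 2 (CGU, Arg): 3 synonymous substitutions.
Total: 3 + 3 = 6.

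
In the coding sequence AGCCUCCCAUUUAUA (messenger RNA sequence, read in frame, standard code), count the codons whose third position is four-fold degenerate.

2

Codon 1 AGC (Ser): third position 2-fold.
Codon 2 CUC (Leu): third position 4-fold.
Codon 3 CCA (Pro): third position 4-fold.
Codon 4 UUU (Phe): third position 2-fold.
Codon 5 AUA (Ile): third position 3-fold.
Four-fold degenerate third positions: 2.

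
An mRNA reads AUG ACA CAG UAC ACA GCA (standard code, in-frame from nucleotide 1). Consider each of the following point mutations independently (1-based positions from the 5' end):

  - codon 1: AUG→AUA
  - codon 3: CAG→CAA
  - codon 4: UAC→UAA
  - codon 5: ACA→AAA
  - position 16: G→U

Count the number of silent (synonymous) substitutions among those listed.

1

Codon 1: AUG (Met) → AUA (Ile) — missense.
Codon 3: CAG (Gln) → CAA (Gln) — synonymous.
Codon 4: UAC (Tyr) → UAA (Stop) — nonsense.
Codon 5: ACA (Thr) → AAA (Lys) — missense.
Codon 6: GCA (Ala) → UCA (Ser) — missense.
Synonymous: 1 of 5.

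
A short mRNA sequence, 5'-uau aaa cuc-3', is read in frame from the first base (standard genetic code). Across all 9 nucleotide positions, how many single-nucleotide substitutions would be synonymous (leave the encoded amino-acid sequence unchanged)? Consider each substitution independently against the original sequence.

5

Codon 1 (UAU, Tyr): 1 synonymous substitution.
Codon 2 (AAA, Lys): 1 synonymous substitution.
Codon 3 (CUC, Leu): 3 synonymous substitutions.
Total: 1 + 1 + 3 = 5.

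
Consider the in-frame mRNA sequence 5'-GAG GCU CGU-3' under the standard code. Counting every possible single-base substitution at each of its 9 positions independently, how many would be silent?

Codon 1 (GAG, Glu): 1 synonymous substitution.
Codon 2 (GCU, Ala): 3 synonymous substitutions.
Codon 3 (CGU, Arg): 3 synonymous substitutions.
Total: 1 + 3 + 3 = 7.

7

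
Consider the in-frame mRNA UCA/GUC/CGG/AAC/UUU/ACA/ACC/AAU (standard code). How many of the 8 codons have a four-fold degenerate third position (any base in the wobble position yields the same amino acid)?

5

Codon 1 UCA (Ser): third position 4-fold.
Codon 2 GUC (Val): third position 4-fold.
Codon 3 CGG (Arg): third position 4-fold.
Codon 4 AAC (Asn): third position 2-fold.
Codon 5 UUU (Phe): third position 2-fold.
Codon 6 ACA (Thr): third position 4-fold.
Codon 7 ACC (Thr): third position 4-fold.
Codon 8 AAU (Asn): third position 2-fold.
Four-fold degenerate third positions: 5.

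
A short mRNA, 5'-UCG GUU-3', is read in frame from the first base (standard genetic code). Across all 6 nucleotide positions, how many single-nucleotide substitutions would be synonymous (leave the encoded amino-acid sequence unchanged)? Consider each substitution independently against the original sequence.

6

Codon 1 (UCG, Ser): 3 synonymous substitutions.
Codon 2 (GUU, Val): 3 synonymous substitutions.
Total: 3 + 3 = 6.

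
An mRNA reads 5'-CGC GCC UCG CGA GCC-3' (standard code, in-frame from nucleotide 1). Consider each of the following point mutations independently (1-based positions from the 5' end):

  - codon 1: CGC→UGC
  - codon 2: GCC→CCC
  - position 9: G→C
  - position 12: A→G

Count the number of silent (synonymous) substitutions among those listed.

Codon 1: CGC (Arg) → UGC (Cys) — missense.
Codon 2: GCC (Ala) → CCC (Pro) — missense.
Codon 3: UCG (Ser) → UCC (Ser) — synonymous.
Codon 4: CGA (Arg) → CGG (Arg) — synonymous.
Synonymous: 2 of 4.

2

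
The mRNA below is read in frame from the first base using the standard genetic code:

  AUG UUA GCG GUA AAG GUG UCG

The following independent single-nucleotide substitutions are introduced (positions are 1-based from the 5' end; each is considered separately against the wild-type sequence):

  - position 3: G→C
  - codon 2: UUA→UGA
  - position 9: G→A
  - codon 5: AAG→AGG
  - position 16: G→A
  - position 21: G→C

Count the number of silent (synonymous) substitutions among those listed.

Codon 1: AUG (Met) → AUC (Ile) — missense.
Codon 2: UUA (Leu) → UGA (Stop) — nonsense.
Codon 3: GCG (Ala) → GCA (Ala) — synonymous.
Codon 5: AAG (Lys) → AGG (Arg) — missense.
Codon 6: GUG (Val) → AUG (Met) — missense.
Codon 7: UCG (Ser) → UCC (Ser) — synonymous.
Synonymous: 2 of 6.

2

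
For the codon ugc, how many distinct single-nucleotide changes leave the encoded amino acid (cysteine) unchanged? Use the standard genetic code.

Position 1: none → 0 synonymous.
Position 2: none → 0 synonymous.
Position 3: UGU → 1 synonymous.
Total: 0 + 0 + 1 = 1.

1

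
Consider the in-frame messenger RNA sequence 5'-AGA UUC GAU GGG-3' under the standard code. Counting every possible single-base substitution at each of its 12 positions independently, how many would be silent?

Codon 1 (AGA, Arg): 2 synonymous substitutions.
Codon 2 (UUC, Phe): 1 synonymous substitution.
Codon 3 (GAU, Asp): 1 synonymous substitution.
Codon 4 (GGG, Gly): 3 synonymous substitutions.
Total: 2 + 1 + 1 + 3 = 7.

7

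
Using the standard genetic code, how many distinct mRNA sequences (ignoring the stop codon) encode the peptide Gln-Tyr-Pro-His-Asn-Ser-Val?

1536

Gln: 2 codons.
Tyr: 2 codons.
Pro: 4 codons.
His: 2 codons.
Asn: 2 codons.
Ser: 6 codons.
Val: 4 codons.
2 × 2 × 4 × 2 × 2 × 6 × 4 = 1536.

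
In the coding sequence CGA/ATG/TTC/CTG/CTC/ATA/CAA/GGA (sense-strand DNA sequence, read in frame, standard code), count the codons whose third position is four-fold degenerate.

Codon 1 CGA (Arg): third position 4-fold.
Codon 2 ATG (Met): third position 1-fold.
Codon 3 TTC (Phe): third position 2-fold.
Codon 4 CTG (Leu): third position 4-fold.
Codon 5 CTC (Leu): third position 4-fold.
Codon 6 ATA (Ile): third position 3-fold.
Codon 7 CAA (Gln): third position 2-fold.
Codon 8 GGA (Gly): third position 4-fold.
Four-fold degenerate third positions: 4.

4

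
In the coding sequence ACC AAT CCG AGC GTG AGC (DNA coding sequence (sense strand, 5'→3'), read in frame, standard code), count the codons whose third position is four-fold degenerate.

3

Codon 1 ACC (Thr): third position 4-fold.
Codon 2 AAT (Asn): third position 2-fold.
Codon 3 CCG (Pro): third position 4-fold.
Codon 4 AGC (Ser): third position 2-fold.
Codon 5 GTG (Val): third position 4-fold.
Codon 6 AGC (Ser): third position 2-fold.
Four-fold degenerate third positions: 3.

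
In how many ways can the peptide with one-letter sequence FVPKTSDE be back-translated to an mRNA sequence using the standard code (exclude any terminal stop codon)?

Phe: 2 codons.
Val: 4 codons.
Pro: 4 codons.
Lys: 2 codons.
Thr: 4 codons.
Ser: 6 codons.
Asp: 2 codons.
Glu: 2 codons.
2 × 4 × 4 × 2 × 4 × 6 × 2 × 2 = 6144.

6144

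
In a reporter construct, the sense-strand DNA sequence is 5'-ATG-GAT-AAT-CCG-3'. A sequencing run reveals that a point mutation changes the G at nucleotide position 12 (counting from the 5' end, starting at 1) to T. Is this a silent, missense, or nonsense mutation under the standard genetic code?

silent

Position 12 falls in codon 4: CCG → Pro.
After the substitution the codon is CCT → Pro.
Both encode Pro, so the change is synonymous.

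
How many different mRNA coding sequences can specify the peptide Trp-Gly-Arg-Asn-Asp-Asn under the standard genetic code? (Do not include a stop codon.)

192

Trp: 1 codon.
Gly: 4 codons.
Arg: 6 codons.
Asn: 2 codons.
Asp: 2 codons.
Asn: 2 codons.
1 × 4 × 6 × 2 × 2 × 2 = 192.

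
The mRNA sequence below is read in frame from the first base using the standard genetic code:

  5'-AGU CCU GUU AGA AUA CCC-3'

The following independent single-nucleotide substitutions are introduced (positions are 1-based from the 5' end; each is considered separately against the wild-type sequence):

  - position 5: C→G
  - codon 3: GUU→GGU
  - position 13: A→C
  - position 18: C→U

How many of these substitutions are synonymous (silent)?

Codon 2: CCU (Pro) → CGU (Arg) — missense.
Codon 3: GUU (Val) → GGU (Gly) — missense.
Codon 5: AUA (Ile) → CUA (Leu) — missense.
Codon 6: CCC (Pro) → CCU (Pro) — synonymous.
Synonymous: 1 of 4.

1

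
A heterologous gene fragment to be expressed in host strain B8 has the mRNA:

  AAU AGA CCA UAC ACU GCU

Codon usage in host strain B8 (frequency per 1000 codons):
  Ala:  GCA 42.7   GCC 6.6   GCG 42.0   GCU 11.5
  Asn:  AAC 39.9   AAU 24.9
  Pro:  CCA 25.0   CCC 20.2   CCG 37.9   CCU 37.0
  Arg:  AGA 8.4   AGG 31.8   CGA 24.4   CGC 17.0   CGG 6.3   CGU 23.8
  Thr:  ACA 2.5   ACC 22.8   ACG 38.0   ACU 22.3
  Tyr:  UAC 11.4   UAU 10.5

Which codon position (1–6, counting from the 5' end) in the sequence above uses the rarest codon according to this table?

Codon 1 AAU (Asn): 24.9 per 1000.
Codon 2 AGA (Arg): 8.4 per 1000.
Codon 3 CCA (Pro): 25.0 per 1000.
Codon 4 UAC (Tyr): 11.4 per 1000.
Codon 5 ACU (Thr): 22.3 per 1000.
Codon 6 GCU (Ala): 11.5 per 1000.
Lowest frequency is 8.4 at codon 2.

2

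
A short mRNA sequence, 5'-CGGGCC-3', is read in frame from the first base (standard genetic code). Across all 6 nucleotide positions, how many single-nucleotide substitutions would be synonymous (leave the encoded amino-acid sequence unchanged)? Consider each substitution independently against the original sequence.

7

Codon 1 (CGG, Arg): 4 synonymous substitutions.
Codon 2 (GCC, Ala): 3 synonymous substitutions.
Total: 4 + 3 = 7.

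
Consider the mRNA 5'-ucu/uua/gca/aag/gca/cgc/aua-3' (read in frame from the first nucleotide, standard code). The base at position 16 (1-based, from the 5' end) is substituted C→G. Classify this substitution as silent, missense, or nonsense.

Position 16 falls in codon 6: CGC → Arg.
After the substitution the codon is GGC → Gly.
Arg ≠ Gly, so this is a missense mutation.

missense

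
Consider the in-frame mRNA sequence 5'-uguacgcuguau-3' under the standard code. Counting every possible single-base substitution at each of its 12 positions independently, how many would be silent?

Codon 1 (UGU, Cys): 1 synonymous substitution.
Codon 2 (ACG, Thr): 3 synonymous substitutions.
Codon 3 (CUG, Leu): 4 synonymous substitutions.
Codon 4 (UAU, Tyr): 1 synonymous substitution.
Total: 1 + 3 + 4 + 1 = 9.

9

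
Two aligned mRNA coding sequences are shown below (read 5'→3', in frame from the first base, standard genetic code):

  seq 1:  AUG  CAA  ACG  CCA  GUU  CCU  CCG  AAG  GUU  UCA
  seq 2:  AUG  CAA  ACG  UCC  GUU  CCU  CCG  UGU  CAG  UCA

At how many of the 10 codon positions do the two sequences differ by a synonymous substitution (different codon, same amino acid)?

0

Codon 1: AUG Met / AUG Met — identical.
Codon 2: CAA Gln / CAA Gln — identical.
Codon 3: ACG Thr / ACG Thr — identical.
Codon 4: CCA Pro / UCC Ser — nonsynonymous.
Codon 5: GUU Val / GUU Val — identical.
Codon 6: CCU Pro / CCU Pro — identical.
Codon 7: CCG Pro / CCG Pro — identical.
Codon 8: AAG Lys / UGU Cys — nonsynonymous.
Codon 9: GUU Val / CAG Gln — nonsynonymous.
Codon 10: UCA Ser / UCA Ser — identical.
Synonymous differences: 0.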